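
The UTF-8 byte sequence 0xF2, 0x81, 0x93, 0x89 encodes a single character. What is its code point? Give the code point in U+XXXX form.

U+814C9

Leading byte 0xF2 = 11110010 matches 11110xxx → 4-byte sequence.
Byte 1: 0xF2 = 11110010, payload 010 (3 bits).
Byte 2: 0x81 = 10000001 (10xxxxxx ✓), payload 000001.
Byte 3: 0x93 = 10010011 (10xxxxxx ✓), payload 010011.
Byte 4: 0x89 = 10001001 (10xxxxxx ✓), payload 001001.
Concatenate: 010000001010011001001 = 0x814C9 (21 bits → U+814C9).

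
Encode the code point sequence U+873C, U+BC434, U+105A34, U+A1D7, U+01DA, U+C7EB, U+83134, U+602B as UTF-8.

E8 9C BC F2 BC 90 B4 F4 85 A8 B4 EA 87 97 C7 9A EC 9F AB F2 83 84 B4 E6 80 AB

U+873C: 3-byte form → E8 9C BC.
U+BC434: 4-byte form → F2 BC 90 B4.
U+105A34: 4-byte form → F4 85 A8 B4.
U+A1D7: 3-byte form → EA 87 97.
U+01DA: 2-byte form → C7 9A.
U+C7EB: 3-byte form → EC 9F AB.
U+83134: 4-byte form → F2 83 84 B4.
U+602B: 3-byte form → E6 80 AB.
Concatenated (26 bytes): E8 9C BC F2 BC 90 B4 F4 85 A8 B4 EA 87 97 C7 9A EC 9F AB F2 83 84 B4 E6 80 AB.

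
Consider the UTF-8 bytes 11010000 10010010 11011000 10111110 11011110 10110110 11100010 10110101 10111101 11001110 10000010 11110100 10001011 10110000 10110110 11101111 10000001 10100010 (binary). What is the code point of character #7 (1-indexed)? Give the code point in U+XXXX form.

Offset 0: leading byte 0xD0 = 11010000 → 2-byte char #1 = D0 92.
Offset 2: leading byte 0xD8 = 11011000 → 2-byte char #2 = D8 BE.
Offset 4: leading byte 0xDE = 11011110 → 2-byte char #3 = DE B6.
Offset 6: leading byte 0xE2 = 11100010 → 3-byte char #4 = E2 B5 BD.
Offset 9: leading byte 0xCE = 11001110 → 2-byte char #5 = CE 82.
Offset 11: leading byte 0xF4 = 11110100 → 4-byte char #6 = F4 8B B0 B6.
Offset 15: leading byte 0xEF = 11101111 → 3-byte char #7 = EF 81 A2.
Leading byte 0xEF = 11101111 matches 1110xxxx → 3-byte sequence.
Byte 1: 0xEF = 11101111, payload 1111 (4 bits).
Byte 2: 0x81 = 10000001 (10xxxxxx ✓), payload 000001.
Byte 3: 0xA2 = 10100010 (10xxxxxx ✓), payload 100010.
Concatenate: 1111000001100010 = 0xF062 (16 bits → U+F062).

U+F062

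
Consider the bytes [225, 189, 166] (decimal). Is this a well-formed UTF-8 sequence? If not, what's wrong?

valid

Leading byte 0xE1 = 11100001 → 3-byte form.
Continuation bytes 0xBD=10111101, 0xA6=10100110 all match 10xxxxxx.
Decoded value 0x1F66 is ≥ 0x800 (shortest form) and not a surrogate.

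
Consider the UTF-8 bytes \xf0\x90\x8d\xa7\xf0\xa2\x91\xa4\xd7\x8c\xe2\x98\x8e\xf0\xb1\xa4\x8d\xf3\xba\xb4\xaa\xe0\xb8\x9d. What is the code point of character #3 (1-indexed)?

Offset 0: leading byte 0xF0 = 11110000 → 4-byte char #1 = F0 90 8D A7.
Offset 4: leading byte 0xF0 = 11110000 → 4-byte char #2 = F0 A2 91 A4.
Offset 8: leading byte 0xD7 = 11010111 → 2-byte char #3 = D7 8C.
Leading byte 0xD7 = 11010111 matches 110xxxxx → 2-byte sequence.
Byte 1: 0xD7 = 11010111, payload 10111 (5 bits).
Byte 2: 0x8C = 10001100 (10xxxxxx ✓), payload 001100.
Concatenate: 10111001100 = 0x5CC (11 bits → U+05CC).

U+05CC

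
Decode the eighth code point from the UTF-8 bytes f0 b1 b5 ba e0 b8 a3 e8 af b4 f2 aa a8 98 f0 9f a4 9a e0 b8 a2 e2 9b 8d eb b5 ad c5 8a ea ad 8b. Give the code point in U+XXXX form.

Offset 0: leading byte 0xF0 = 11110000 → 4-byte char #1 = F0 B1 B5 BA.
Offset 4: leading byte 0xE0 = 11100000 → 3-byte char #2 = E0 B8 A3.
Offset 7: leading byte 0xE8 = 11101000 → 3-byte char #3 = E8 AF B4.
Offset 10: leading byte 0xF2 = 11110010 → 4-byte char #4 = F2 AA A8 98.
Offset 14: leading byte 0xF0 = 11110000 → 4-byte char #5 = F0 9F A4 9A.
Offset 18: leading byte 0xE0 = 11100000 → 3-byte char #6 = E0 B8 A2.
Offset 21: leading byte 0xE2 = 11100010 → 3-byte char #7 = E2 9B 8D.
Offset 24: leading byte 0xEB = 11101011 → 3-byte char #8 = EB B5 AD.
Leading byte 0xEB = 11101011 matches 1110xxxx → 3-byte sequence.
Byte 1: 0xEB = 11101011, payload 1011 (4 bits).
Byte 2: 0xB5 = 10110101 (10xxxxxx ✓), payload 110101.
Byte 3: 0xAD = 10101101 (10xxxxxx ✓), payload 101101.
Concatenate: 1011110101101101 = 0xBD6D (16 bits → U+BD6D).

U+BD6D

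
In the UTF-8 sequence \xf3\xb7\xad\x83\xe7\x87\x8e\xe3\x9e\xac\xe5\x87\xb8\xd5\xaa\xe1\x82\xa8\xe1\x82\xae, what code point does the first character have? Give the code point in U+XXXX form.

Offset 0: leading byte 0xF3 = 11110011 → 4-byte char #1 = F3 B7 AD 83.
Leading byte 0xF3 = 11110011 matches 11110xxx → 4-byte sequence.
Byte 1: 0xF3 = 11110011, payload 011 (3 bits).
Byte 2: 0xB7 = 10110111 (10xxxxxx ✓), payload 110111.
Byte 3: 0xAD = 10101101 (10xxxxxx ✓), payload 101101.
Byte 4: 0x83 = 10000011 (10xxxxxx ✓), payload 000011.
Concatenate: 011110111101101000011 = 0xF7B43 (21 bits → U+F7B43).

U+F7B43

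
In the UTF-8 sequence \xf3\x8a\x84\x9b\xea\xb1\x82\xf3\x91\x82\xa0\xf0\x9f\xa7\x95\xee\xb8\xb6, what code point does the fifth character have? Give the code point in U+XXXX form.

U+EE36

Offset 0: leading byte 0xF3 = 11110011 → 4-byte char #1 = F3 8A 84 9B.
Offset 4: leading byte 0xEA = 11101010 → 3-byte char #2 = EA B1 82.
Offset 7: leading byte 0xF3 = 11110011 → 4-byte char #3 = F3 91 82 A0.
Offset 11: leading byte 0xF0 = 11110000 → 4-byte char #4 = F0 9F A7 95.
Offset 15: leading byte 0xEE = 11101110 → 3-byte char #5 = EE B8 B6.
Leading byte 0xEE = 11101110 matches 1110xxxx → 3-byte sequence.
Byte 1: 0xEE = 11101110, payload 1110 (4 bits).
Byte 2: 0xB8 = 10111000 (10xxxxxx ✓), payload 111000.
Byte 3: 0xB6 = 10110110 (10xxxxxx ✓), payload 110110.
Concatenate: 1110111000110110 = 0xEE36 (16 bits → U+EE36).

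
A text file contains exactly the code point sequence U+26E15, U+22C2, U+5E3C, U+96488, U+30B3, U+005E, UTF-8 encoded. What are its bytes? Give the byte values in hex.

F0 A6 B8 95 E2 8B 82 E5 B8 BC F2 96 92 88 E3 82 B3 5E

U+26E15: 4-byte form → F0 A6 B8 95.
U+22C2: 3-byte form → E2 8B 82.
U+5E3C: 3-byte form → E5 B8 BC.
U+96488: 4-byte form → F2 96 92 88.
U+30B3: 3-byte form → E3 82 B3.
U+005E: 1-byte form → 5E.
Concatenated (18 bytes): F0 A6 B8 95 E2 8B 82 E5 B8 BC F2 96 92 88 E3 82 B3 5E.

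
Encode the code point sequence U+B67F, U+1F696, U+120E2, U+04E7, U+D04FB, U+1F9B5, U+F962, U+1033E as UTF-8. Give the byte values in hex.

U+B67F: 3-byte form → EB 99 BF.
U+1F696: 4-byte form → F0 9F 9A 96.
U+120E2: 4-byte form → F0 92 83 A2.
U+04E7: 2-byte form → D3 A7.
U+D04FB: 4-byte form → F3 90 93 BB.
U+1F9B5: 4-byte form → F0 9F A6 B5.
U+F962: 3-byte form → EF A5 A2.
U+1033E: 4-byte form → F0 90 8C BE.
Concatenated (28 bytes): EB 99 BF F0 9F 9A 96 F0 92 83 A2 D3 A7 F3 90 93 BB F0 9F A6 B5 EF A5 A2 F0 90 8C BE.

EB 99 BF F0 9F 9A 96 F0 92 83 A2 D3 A7 F3 90 93 BB F0 9F A6 B5 EF A5 A2 F0 90 8C BE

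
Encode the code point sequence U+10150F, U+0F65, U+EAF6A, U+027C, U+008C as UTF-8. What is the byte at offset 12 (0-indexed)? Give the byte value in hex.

0xBC

U+10150F → 4-byte form F4 81 94 8F at offsets 0–3.
U+0F65 → 3-byte form E0 BD A5 at offsets 4–6.
U+EAF6A → 4-byte form F3 AA BD AA at offsets 7–10.
U+027C → 2-byte form C9 BC at offsets 11–12.
Offset 12 falls in char 4's range; it's byte 2 of C9 BC = 0xBC.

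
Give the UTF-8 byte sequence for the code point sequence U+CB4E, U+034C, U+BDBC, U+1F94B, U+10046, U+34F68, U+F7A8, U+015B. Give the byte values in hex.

U+CB4E: 3-byte form → EC AD 8E.
U+034C: 2-byte form → CD 8C.
U+BDBC: 3-byte form → EB B6 BC.
U+1F94B: 4-byte form → F0 9F A5 8B.
U+10046: 4-byte form → F0 90 81 86.
U+34F68: 4-byte form → F0 B4 BD A8.
U+F7A8: 3-byte form → EF 9E A8.
U+015B: 2-byte form → C5 9B.
Concatenated (25 bytes): EC AD 8E CD 8C EB B6 BC F0 9F A5 8B F0 90 81 86 F0 B4 BD A8 EF 9E A8 C5 9B.

EC AD 8E CD 8C EB B6 BC F0 9F A5 8B F0 90 81 86 F0 B4 BD A8 EF 9E A8 C5 9B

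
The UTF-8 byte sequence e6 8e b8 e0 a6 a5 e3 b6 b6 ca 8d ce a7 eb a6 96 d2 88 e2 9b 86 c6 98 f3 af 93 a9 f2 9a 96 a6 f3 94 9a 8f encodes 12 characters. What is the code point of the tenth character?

U+EF4E9

Offset 0: leading byte 0xE6 = 11100110 → 3-byte char #1 = E6 8E B8.
Offset 3: leading byte 0xE0 = 11100000 → 3-byte char #2 = E0 A6 A5.
Offset 6: leading byte 0xE3 = 11100011 → 3-byte char #3 = E3 B6 B6.
Offset 9: leading byte 0xCA = 11001010 → 2-byte char #4 = CA 8D.
Offset 11: leading byte 0xCE = 11001110 → 2-byte char #5 = CE A7.
Offset 13: leading byte 0xEB = 11101011 → 3-byte char #6 = EB A6 96.
Offset 16: leading byte 0xD2 = 11010010 → 2-byte char #7 = D2 88.
Offset 18: leading byte 0xE2 = 11100010 → 3-byte char #8 = E2 9B 86.
Offset 21: leading byte 0xC6 = 11000110 → 2-byte char #9 = C6 98.
Offset 23: leading byte 0xF3 = 11110011 → 4-byte char #10 = F3 AF 93 A9.
Leading byte 0xF3 = 11110011 matches 11110xxx → 4-byte sequence.
Byte 1: 0xF3 = 11110011, payload 011 (3 bits).
Byte 2: 0xAF = 10101111 (10xxxxxx ✓), payload 101111.
Byte 3: 0x93 = 10010011 (10xxxxxx ✓), payload 010011.
Byte 4: 0xA9 = 10101001 (10xxxxxx ✓), payload 101001.
Concatenate: 011101111010011101001 = 0xEF4E9 (21 bits → U+EF4E9).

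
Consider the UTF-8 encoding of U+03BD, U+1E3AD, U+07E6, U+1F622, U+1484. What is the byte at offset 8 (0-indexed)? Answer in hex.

U+03BD → 2-byte form CE BD at offsets 0–1.
U+1E3AD → 4-byte form F0 9E 8E AD at offsets 2–5.
U+07E6 → 2-byte form DF A6 at offsets 6–7.
U+1F622 → 4-byte form F0 9F 98 A2 at offsets 8–11.
Offset 8 falls in char 4's range; it's byte 1 of F0 9F 98 A2 = 0xF0.

0xF0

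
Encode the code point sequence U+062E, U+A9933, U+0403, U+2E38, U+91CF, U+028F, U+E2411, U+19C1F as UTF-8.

U+062E: 2-byte form → D8 AE.
U+A9933: 4-byte form → F2 A9 A4 B3.
U+0403: 2-byte form → D0 83.
U+2E38: 3-byte form → E2 B8 B8.
U+91CF: 3-byte form → E9 87 8F.
U+028F: 2-byte form → CA 8F.
U+E2411: 4-byte form → F3 A2 90 91.
U+19C1F: 4-byte form → F0 99 B0 9F.
Concatenated (24 bytes): D8 AE F2 A9 A4 B3 D0 83 E2 B8 B8 E9 87 8F CA 8F F3 A2 90 91 F0 99 B0 9F.

D8 AE F2 A9 A4 B3 D0 83 E2 B8 B8 E9 87 8F CA 8F F3 A2 90 91 F0 99 B0 9F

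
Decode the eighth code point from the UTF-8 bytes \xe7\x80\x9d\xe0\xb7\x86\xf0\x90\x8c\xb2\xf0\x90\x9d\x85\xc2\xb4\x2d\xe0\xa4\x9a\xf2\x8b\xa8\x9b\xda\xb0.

Offset 0: leading byte 0xE7 = 11100111 → 3-byte char #1 = E7 80 9D.
Offset 3: leading byte 0xE0 = 11100000 → 3-byte char #2 = E0 B7 86.
Offset 6: leading byte 0xF0 = 11110000 → 4-byte char #3 = F0 90 8C B2.
Offset 10: leading byte 0xF0 = 11110000 → 4-byte char #4 = F0 90 9D 85.
Offset 14: leading byte 0xC2 = 11000010 → 2-byte char #5 = C2 B4.
Offset 16: leading byte 0x2D = 00101101 → 1-byte char #6 = 2D.
Offset 17: leading byte 0xE0 = 11100000 → 3-byte char #7 = E0 A4 9A.
Offset 20: leading byte 0xF2 = 11110010 → 4-byte char #8 = F2 8B A8 9B.
Leading byte 0xF2 = 11110010 matches 11110xxx → 4-byte sequence.
Byte 1: 0xF2 = 11110010, payload 010 (3 bits).
Byte 2: 0x8B = 10001011 (10xxxxxx ✓), payload 001011.
Byte 3: 0xA8 = 10101000 (10xxxxxx ✓), payload 101000.
Byte 4: 0x9B = 10011011 (10xxxxxx ✓), payload 011011.
Concatenate: 010001011101000011011 = 0x8BA1B (21 bits → U+8BA1B).

U+8BA1B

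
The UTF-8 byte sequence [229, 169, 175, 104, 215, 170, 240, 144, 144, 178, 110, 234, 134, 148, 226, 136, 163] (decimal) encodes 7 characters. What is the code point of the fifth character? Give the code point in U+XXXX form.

U+006E

Offset 0: leading byte 0xE5 = 11100101 → 3-byte char #1 = E5 A9 AF.
Offset 3: leading byte 0x68 = 01101000 → 1-byte char #2 = 68.
Offset 4: leading byte 0xD7 = 11010111 → 2-byte char #3 = D7 AA.
Offset 6: leading byte 0xF0 = 11110000 → 4-byte char #4 = F0 90 90 B2.
Offset 10: leading byte 0x6E = 01101110 → 1-byte char #5 = 6E.
Leading byte 0x6E = 01101110 matches 0xxxxxxx → 1-byte sequence.
Byte 1: 0x6E = 01101110, payload 1101110 (7 bits).
Concatenate: 1101110 = 0x6E (7 bits → U+006E).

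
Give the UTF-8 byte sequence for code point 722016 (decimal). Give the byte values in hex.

F2 B0 91 A0

U+B0460 = 0xB0460 = 722016 decimal. In range U+10000–U+10FFFF → 4-byte form: 11110xxx 10xxxxxx 10xxxxxx 10xxxxxx.
Binary (21 bits): 010110000010001100000.
Split 3+6+6+6: 010 | 110000 | 010001 | 100000.
Byte 1: 11110010 = 0xF2.
Byte 2: 10110000 = 0xB0.
Byte 3: 10010001 = 0x91.
Byte 4: 10100000 = 0xA0.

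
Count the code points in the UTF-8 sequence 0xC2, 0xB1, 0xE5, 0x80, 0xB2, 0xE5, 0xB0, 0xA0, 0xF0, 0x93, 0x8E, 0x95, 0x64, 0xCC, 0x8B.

Byte at offset 0: 0xC2 = 11000010 → 2-byte char (#1). Advance 2.
Byte at offset 2: 0xE5 = 11100101 → 3-byte char (#2). Advance 3.
Byte at offset 5: 0xE5 = 11100101 → 3-byte char (#3). Advance 3.
Byte at offset 8: 0xF0 = 11110000 → 4-byte char (#4). Advance 4.
Byte at offset 12: 0x64 = 01100100 → 1-byte char (#5). Advance 1.
Byte at offset 13: 0xCC = 11001100 → 2-byte char (#6). Advance 2.
Reached end at offset 15 after 6 code points.

6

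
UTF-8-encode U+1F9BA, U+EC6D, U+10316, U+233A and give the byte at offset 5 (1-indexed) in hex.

0xEE

1-indexed offset 5 is 0-indexed offset 4.
U+1F9BA → 4-byte form F0 9F A6 BA at offsets 0–3.
U+EC6D → 3-byte form EE B1 AD at offsets 4–6.
Offset 4 falls in char 2's range; it's byte 1 of EE B1 AD = 0xEE.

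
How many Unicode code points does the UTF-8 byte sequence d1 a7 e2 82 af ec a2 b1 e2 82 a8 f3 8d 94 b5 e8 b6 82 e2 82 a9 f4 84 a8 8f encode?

8

Byte at offset 0: 0xD1 = 11010001 → 2-byte char (#1). Advance 2.
Byte at offset 2: 0xE2 = 11100010 → 3-byte char (#2). Advance 3.
Byte at offset 5: 0xEC = 11101100 → 3-byte char (#3). Advance 3.
Byte at offset 8: 0xE2 = 11100010 → 3-byte char (#4). Advance 3.
Byte at offset 11: 0xF3 = 11110011 → 4-byte char (#5). Advance 4.
Byte at offset 15: 0xE8 = 11101000 → 3-byte char (#6). Advance 3.
Byte at offset 18: 0xE2 = 11100010 → 3-byte char (#7). Advance 3.
Byte at offset 21: 0xF4 = 11110100 → 4-byte char (#8). Advance 4.
Reached end at offset 25 after 8 code points.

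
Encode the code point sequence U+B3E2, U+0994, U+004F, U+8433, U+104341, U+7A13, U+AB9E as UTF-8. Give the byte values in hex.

EB 8F A2 E0 A6 94 4F E8 90 B3 F4 84 8D 81 E7 A8 93 EA AE 9E

U+B3E2: 3-byte form → EB 8F A2.
U+0994: 3-byte form → E0 A6 94.
U+004F: 1-byte form → 4F.
U+8433: 3-byte form → E8 90 B3.
U+104341: 4-byte form → F4 84 8D 81.
U+7A13: 3-byte form → E7 A8 93.
U+AB9E: 3-byte form → EA AE 9E.
Concatenated (20 bytes): EB 8F A2 E0 A6 94 4F E8 90 B3 F4 84 8D 81 E7 A8 93 EA AE 9E.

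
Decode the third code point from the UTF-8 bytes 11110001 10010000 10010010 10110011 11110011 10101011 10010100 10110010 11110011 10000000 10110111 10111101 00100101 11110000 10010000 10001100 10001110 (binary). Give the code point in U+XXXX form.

U+C0DFD

Offset 0: leading byte 0xF1 = 11110001 → 4-byte char #1 = F1 90 92 B3.
Offset 4: leading byte 0xF3 = 11110011 → 4-byte char #2 = F3 AB 94 B2.
Offset 8: leading byte 0xF3 = 11110011 → 4-byte char #3 = F3 80 B7 BD.
Leading byte 0xF3 = 11110011 matches 11110xxx → 4-byte sequence.
Byte 1: 0xF3 = 11110011, payload 011 (3 bits).
Byte 2: 0x80 = 10000000 (10xxxxxx ✓), payload 000000.
Byte 3: 0xB7 = 10110111 (10xxxxxx ✓), payload 110111.
Byte 4: 0xBD = 10111101 (10xxxxxx ✓), payload 111101.
Concatenate: 011000000110111111101 = 0xC0DFD (21 bits → U+C0DFD).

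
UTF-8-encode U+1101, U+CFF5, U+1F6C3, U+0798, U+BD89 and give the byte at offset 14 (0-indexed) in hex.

0x89

U+1101 → 3-byte form E1 84 81 at offsets 0–2.
U+CFF5 → 3-byte form EC BF B5 at offsets 3–5.
U+1F6C3 → 4-byte form F0 9F 9B 83 at offsets 6–9.
U+0798 → 2-byte form DE 98 at offsets 10–11.
U+BD89 → 3-byte form EB B6 89 at offsets 12–14.
Offset 14 falls in char 5's range; it's byte 3 of EB B6 89 = 0x89.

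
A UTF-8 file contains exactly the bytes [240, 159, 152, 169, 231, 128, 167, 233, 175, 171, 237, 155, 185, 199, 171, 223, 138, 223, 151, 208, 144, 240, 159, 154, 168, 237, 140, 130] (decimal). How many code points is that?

10

Byte at offset 0: 0xF0 = 11110000 → 4-byte char (#1). Advance 4.
Byte at offset 4: 0xE7 = 11100111 → 3-byte char (#2). Advance 3.
Byte at offset 7: 0xE9 = 11101001 → 3-byte char (#3). Advance 3.
Byte at offset 10: 0xED = 11101101 → 3-byte char (#4). Advance 3.
Byte at offset 13: 0xC7 = 11000111 → 2-byte char (#5). Advance 2.
Byte at offset 15: 0xDF = 11011111 → 2-byte char (#6). Advance 2.
Byte at offset 17: 0xDF = 11011111 → 2-byte char (#7). Advance 2.
Byte at offset 19: 0xD0 = 11010000 → 2-byte char (#8). Advance 2.
Byte at offset 21: 0xF0 = 11110000 → 4-byte char (#9). Advance 4.
Byte at offset 25: 0xED = 11101101 → 3-byte char (#10). Advance 3.
Reached end at offset 28 after 10 code points.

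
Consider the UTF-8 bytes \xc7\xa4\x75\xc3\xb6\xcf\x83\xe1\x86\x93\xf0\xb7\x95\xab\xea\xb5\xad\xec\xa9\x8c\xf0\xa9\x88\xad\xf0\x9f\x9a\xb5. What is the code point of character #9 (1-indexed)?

Offset 0: leading byte 0xC7 = 11000111 → 2-byte char #1 = C7 A4.
Offset 2: leading byte 0x75 = 01110101 → 1-byte char #2 = 75.
Offset 3: leading byte 0xC3 = 11000011 → 2-byte char #3 = C3 B6.
Offset 5: leading byte 0xCF = 11001111 → 2-byte char #4 = CF 83.
Offset 7: leading byte 0xE1 = 11100001 → 3-byte char #5 = E1 86 93.
Offset 10: leading byte 0xF0 = 11110000 → 4-byte char #6 = F0 B7 95 AB.
Offset 14: leading byte 0xEA = 11101010 → 3-byte char #7 = EA B5 AD.
Offset 17: leading byte 0xEC = 11101100 → 3-byte char #8 = EC A9 8C.
Offset 20: leading byte 0xF0 = 11110000 → 4-byte char #9 = F0 A9 88 AD.
Leading byte 0xF0 = 11110000 matches 11110xxx → 4-byte sequence.
Byte 1: 0xF0 = 11110000, payload 000 (3 bits).
Byte 2: 0xA9 = 10101001 (10xxxxxx ✓), payload 101001.
Byte 3: 0x88 = 10001000 (10xxxxxx ✓), payload 001000.
Byte 4: 0xAD = 10101101 (10xxxxxx ✓), payload 101101.
Concatenate: 000101001001000101101 = 0x2922D (21 bits → U+2922D).

U+2922D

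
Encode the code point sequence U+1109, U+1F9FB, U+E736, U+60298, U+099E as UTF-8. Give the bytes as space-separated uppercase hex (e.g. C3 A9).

U+1109: 3-byte form → E1 84 89.
U+1F9FB: 4-byte form → F0 9F A7 BB.
U+E736: 3-byte form → EE 9C B6.
U+60298: 4-byte form → F1 A0 8A 98.
U+099E: 3-byte form → E0 A6 9E.
Concatenated (17 bytes): E1 84 89 F0 9F A7 BB EE 9C B6 F1 A0 8A 98 E0 A6 9E.

E1 84 89 F0 9F A7 BB EE 9C B6 F1 A0 8A 98 E0 A6 9E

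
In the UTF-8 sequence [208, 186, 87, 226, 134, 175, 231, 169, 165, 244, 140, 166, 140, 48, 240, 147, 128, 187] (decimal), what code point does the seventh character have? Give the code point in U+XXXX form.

U+1303B

Offset 0: leading byte 0xD0 = 11010000 → 2-byte char #1 = D0 BA.
Offset 2: leading byte 0x57 = 01010111 → 1-byte char #2 = 57.
Offset 3: leading byte 0xE2 = 11100010 → 3-byte char #3 = E2 86 AF.
Offset 6: leading byte 0xE7 = 11100111 → 3-byte char #4 = E7 A9 A5.
Offset 9: leading byte 0xF4 = 11110100 → 4-byte char #5 = F4 8C A6 8C.
Offset 13: leading byte 0x30 = 00110000 → 1-byte char #6 = 30.
Offset 14: leading byte 0xF0 = 11110000 → 4-byte char #7 = F0 93 80 BB.
Leading byte 0xF0 = 11110000 matches 11110xxx → 4-byte sequence.
Byte 1: 0xF0 = 11110000, payload 000 (3 bits).
Byte 2: 0x93 = 10010011 (10xxxxxx ✓), payload 010011.
Byte 3: 0x80 = 10000000 (10xxxxxx ✓), payload 000000.
Byte 4: 0xBB = 10111011 (10xxxxxx ✓), payload 111011.
Concatenate: 000010011000000111011 = 0x1303B (21 bits → U+1303B).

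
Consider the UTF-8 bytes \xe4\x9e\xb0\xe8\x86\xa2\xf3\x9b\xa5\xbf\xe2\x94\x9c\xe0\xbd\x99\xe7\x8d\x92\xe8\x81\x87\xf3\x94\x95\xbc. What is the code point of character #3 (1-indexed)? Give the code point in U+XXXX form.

Offset 0: leading byte 0xE4 = 11100100 → 3-byte char #1 = E4 9E B0.
Offset 3: leading byte 0xE8 = 11101000 → 3-byte char #2 = E8 86 A2.
Offset 6: leading byte 0xF3 = 11110011 → 4-byte char #3 = F3 9B A5 BF.
Leading byte 0xF3 = 11110011 matches 11110xxx → 4-byte sequence.
Byte 1: 0xF3 = 11110011, payload 011 (3 bits).
Byte 2: 0x9B = 10011011 (10xxxxxx ✓), payload 011011.
Byte 3: 0xA5 = 10100101 (10xxxxxx ✓), payload 100101.
Byte 4: 0xBF = 10111111 (10xxxxxx ✓), payload 111111.
Concatenate: 011011011100101111111 = 0xDB97F (21 bits → U+DB97F).

U+DB97F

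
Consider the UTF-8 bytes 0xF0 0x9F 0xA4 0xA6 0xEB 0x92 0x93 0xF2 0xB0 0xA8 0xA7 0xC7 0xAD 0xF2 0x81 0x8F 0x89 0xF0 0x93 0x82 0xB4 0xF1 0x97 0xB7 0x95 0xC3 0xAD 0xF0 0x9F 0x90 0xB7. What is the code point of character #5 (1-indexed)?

U+813C9

Offset 0: leading byte 0xF0 = 11110000 → 4-byte char #1 = F0 9F A4 A6.
Offset 4: leading byte 0xEB = 11101011 → 3-byte char #2 = EB 92 93.
Offset 7: leading byte 0xF2 = 11110010 → 4-byte char #3 = F2 B0 A8 A7.
Offset 11: leading byte 0xC7 = 11000111 → 2-byte char #4 = C7 AD.
Offset 13: leading byte 0xF2 = 11110010 → 4-byte char #5 = F2 81 8F 89.
Leading byte 0xF2 = 11110010 matches 11110xxx → 4-byte sequence.
Byte 1: 0xF2 = 11110010, payload 010 (3 bits).
Byte 2: 0x81 = 10000001 (10xxxxxx ✓), payload 000001.
Byte 3: 0x8F = 10001111 (10xxxxxx ✓), payload 001111.
Byte 4: 0x89 = 10001001 (10xxxxxx ✓), payload 001001.
Concatenate: 010000001001111001001 = 0x813C9 (21 bits → U+813C9).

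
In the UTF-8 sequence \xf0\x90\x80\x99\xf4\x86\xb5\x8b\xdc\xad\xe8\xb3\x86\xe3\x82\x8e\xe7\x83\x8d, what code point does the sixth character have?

U+70CD

Offset 0: leading byte 0xF0 = 11110000 → 4-byte char #1 = F0 90 80 99.
Offset 4: leading byte 0xF4 = 11110100 → 4-byte char #2 = F4 86 B5 8B.
Offset 8: leading byte 0xDC = 11011100 → 2-byte char #3 = DC AD.
Offset 10: leading byte 0xE8 = 11101000 → 3-byte char #4 = E8 B3 86.
Offset 13: leading byte 0xE3 = 11100011 → 3-byte char #5 = E3 82 8E.
Offset 16: leading byte 0xE7 = 11100111 → 3-byte char #6 = E7 83 8D.
Leading byte 0xE7 = 11100111 matches 1110xxxx → 3-byte sequence.
Byte 1: 0xE7 = 11100111, payload 0111 (4 bits).
Byte 2: 0x83 = 10000011 (10xxxxxx ✓), payload 000011.
Byte 3: 0x8D = 10001101 (10xxxxxx ✓), payload 001101.
Concatenate: 0111000011001101 = 0x70CD (16 bits → U+70CD).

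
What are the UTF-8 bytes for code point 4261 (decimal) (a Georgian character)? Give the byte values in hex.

E1 82 A5

U+10A5 = 0x10A5 = 4261 decimal. In range U+0800–U+FFFF → 3-byte form: 1110xxxx 10xxxxxx 10xxxxxx.
Binary (16 bits): 0001000010100101.
Split 4+6+6: 0001 | 000010 | 100101.
Byte 1: 11100001 = 0xE1.
Byte 2: 10000010 = 0x82.
Byte 3: 10100101 = 0xA5.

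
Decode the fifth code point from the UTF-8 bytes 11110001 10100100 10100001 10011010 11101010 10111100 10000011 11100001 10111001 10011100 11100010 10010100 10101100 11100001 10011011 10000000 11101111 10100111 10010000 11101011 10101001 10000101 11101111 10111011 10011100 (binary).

U+16C0

Offset 0: leading byte 0xF1 = 11110001 → 4-byte char #1 = F1 A4 A1 9A.
Offset 4: leading byte 0xEA = 11101010 → 3-byte char #2 = EA BC 83.
Offset 7: leading byte 0xE1 = 11100001 → 3-byte char #3 = E1 B9 9C.
Offset 10: leading byte 0xE2 = 11100010 → 3-byte char #4 = E2 94 AC.
Offset 13: leading byte 0xE1 = 11100001 → 3-byte char #5 = E1 9B 80.
Leading byte 0xE1 = 11100001 matches 1110xxxx → 3-byte sequence.
Byte 1: 0xE1 = 11100001, payload 0001 (4 bits).
Byte 2: 0x9B = 10011011 (10xxxxxx ✓), payload 011011.
Byte 3: 0x80 = 10000000 (10xxxxxx ✓), payload 000000.
Concatenate: 0001011011000000 = 0x16C0 (16 bits → U+16C0).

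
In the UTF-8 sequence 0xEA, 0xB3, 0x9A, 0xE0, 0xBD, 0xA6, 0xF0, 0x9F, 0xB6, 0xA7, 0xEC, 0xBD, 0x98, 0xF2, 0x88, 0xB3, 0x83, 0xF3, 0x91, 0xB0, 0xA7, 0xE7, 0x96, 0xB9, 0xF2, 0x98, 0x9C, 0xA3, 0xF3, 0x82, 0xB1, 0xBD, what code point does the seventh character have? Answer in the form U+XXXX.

Offset 0: leading byte 0xEA = 11101010 → 3-byte char #1 = EA B3 9A.
Offset 3: leading byte 0xE0 = 11100000 → 3-byte char #2 = E0 BD A6.
Offset 6: leading byte 0xF0 = 11110000 → 4-byte char #3 = F0 9F B6 A7.
Offset 10: leading byte 0xEC = 11101100 → 3-byte char #4 = EC BD 98.
Offset 13: leading byte 0xF2 = 11110010 → 4-byte char #5 = F2 88 B3 83.
Offset 17: leading byte 0xF3 = 11110011 → 4-byte char #6 = F3 91 B0 A7.
Offset 21: leading byte 0xE7 = 11100111 → 3-byte char #7 = E7 96 B9.
Leading byte 0xE7 = 11100111 matches 1110xxxx → 3-byte sequence.
Byte 1: 0xE7 = 11100111, payload 0111 (4 bits).
Byte 2: 0x96 = 10010110 (10xxxxxx ✓), payload 010110.
Byte 3: 0xB9 = 10111001 (10xxxxxx ✓), payload 111001.
Concatenate: 0111010110111001 = 0x75B9 (16 bits → U+75B9).

U+75B9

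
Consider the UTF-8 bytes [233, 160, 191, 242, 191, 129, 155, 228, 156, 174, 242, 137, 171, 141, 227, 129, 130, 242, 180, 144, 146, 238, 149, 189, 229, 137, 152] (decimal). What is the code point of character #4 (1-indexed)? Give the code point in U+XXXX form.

U+89ACD

Offset 0: leading byte 0xE9 = 11101001 → 3-byte char #1 = E9 A0 BF.
Offset 3: leading byte 0xF2 = 11110010 → 4-byte char #2 = F2 BF 81 9B.
Offset 7: leading byte 0xE4 = 11100100 → 3-byte char #3 = E4 9C AE.
Offset 10: leading byte 0xF2 = 11110010 → 4-byte char #4 = F2 89 AB 8D.
Leading byte 0xF2 = 11110010 matches 11110xxx → 4-byte sequence.
Byte 1: 0xF2 = 11110010, payload 010 (3 bits).
Byte 2: 0x89 = 10001001 (10xxxxxx ✓), payload 001001.
Byte 3: 0xAB = 10101011 (10xxxxxx ✓), payload 101011.
Byte 4: 0x8D = 10001101 (10xxxxxx ✓), payload 001101.
Concatenate: 010001001101011001101 = 0x89ACD (21 bits → U+89ACD).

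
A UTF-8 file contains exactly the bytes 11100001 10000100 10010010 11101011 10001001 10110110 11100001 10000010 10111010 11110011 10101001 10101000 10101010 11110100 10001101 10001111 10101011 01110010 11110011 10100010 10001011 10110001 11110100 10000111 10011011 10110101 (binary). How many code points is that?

8

Byte at offset 0: 0xE1 = 11100001 → 3-byte char (#1). Advance 3.
Byte at offset 3: 0xEB = 11101011 → 3-byte char (#2). Advance 3.
Byte at offset 6: 0xE1 = 11100001 → 3-byte char (#3). Advance 3.
Byte at offset 9: 0xF3 = 11110011 → 4-byte char (#4). Advance 4.
Byte at offset 13: 0xF4 = 11110100 → 4-byte char (#5). Advance 4.
Byte at offset 17: 0x72 = 01110010 → 1-byte char (#6). Advance 1.
Byte at offset 18: 0xF3 = 11110011 → 4-byte char (#7). Advance 4.
Byte at offset 22: 0xF4 = 11110100 → 4-byte char (#8). Advance 4.
Reached end at offset 26 after 8 code points.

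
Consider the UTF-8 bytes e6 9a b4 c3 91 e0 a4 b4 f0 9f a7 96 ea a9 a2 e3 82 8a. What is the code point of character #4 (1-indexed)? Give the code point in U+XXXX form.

Offset 0: leading byte 0xE6 = 11100110 → 3-byte char #1 = E6 9A B4.
Offset 3: leading byte 0xC3 = 11000011 → 2-byte char #2 = C3 91.
Offset 5: leading byte 0xE0 = 11100000 → 3-byte char #3 = E0 A4 B4.
Offset 8: leading byte 0xF0 = 11110000 → 4-byte char #4 = F0 9F A7 96.
Leading byte 0xF0 = 11110000 matches 11110xxx → 4-byte sequence.
Byte 1: 0xF0 = 11110000, payload 000 (3 bits).
Byte 2: 0x9F = 10011111 (10xxxxxx ✓), payload 011111.
Byte 3: 0xA7 = 10100111 (10xxxxxx ✓), payload 100111.
Byte 4: 0x96 = 10010110 (10xxxxxx ✓), payload 010110.
Concatenate: 000011111100111010110 = 0x1F9D6 (21 bits → U+1F9D6).

U+1F9D6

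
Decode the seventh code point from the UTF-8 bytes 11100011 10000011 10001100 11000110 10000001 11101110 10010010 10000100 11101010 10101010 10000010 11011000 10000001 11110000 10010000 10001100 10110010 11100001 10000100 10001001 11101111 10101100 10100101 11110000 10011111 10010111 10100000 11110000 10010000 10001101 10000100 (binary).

U+1109

Offset 0: leading byte 0xE3 = 11100011 → 3-byte char #1 = E3 83 8C.
Offset 3: leading byte 0xC6 = 11000110 → 2-byte char #2 = C6 81.
Offset 5: leading byte 0xEE = 11101110 → 3-byte char #3 = EE 92 84.
Offset 8: leading byte 0xEA = 11101010 → 3-byte char #4 = EA AA 82.
Offset 11: leading byte 0xD8 = 11011000 → 2-byte char #5 = D8 81.
Offset 13: leading byte 0xF0 = 11110000 → 4-byte char #6 = F0 90 8C B2.
Offset 17: leading byte 0xE1 = 11100001 → 3-byte char #7 = E1 84 89.
Leading byte 0xE1 = 11100001 matches 1110xxxx → 3-byte sequence.
Byte 1: 0xE1 = 11100001, payload 0001 (4 bits).
Byte 2: 0x84 = 10000100 (10xxxxxx ✓), payload 000100.
Byte 3: 0x89 = 10001001 (10xxxxxx ✓), payload 001001.
Concatenate: 0001000100001001 = 0x1109 (16 bits → U+1109).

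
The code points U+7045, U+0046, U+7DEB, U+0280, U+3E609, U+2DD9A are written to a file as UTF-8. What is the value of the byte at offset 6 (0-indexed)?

U+7045 → 3-byte form E7 81 85 at offsets 0–2.
U+0046 → 1-byte form 46 at offsets 3–3.
U+7DEB → 3-byte form E7 B7 AB at offsets 4–6.
Offset 6 falls in char 3's range; it's byte 3 of E7 B7 AB = 0xAB.

0xAB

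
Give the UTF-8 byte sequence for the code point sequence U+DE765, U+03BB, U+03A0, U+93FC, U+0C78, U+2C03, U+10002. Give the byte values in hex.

F3 9E 9D A5 CE BB CE A0 E9 8F BC E0 B1 B8 E2 B0 83 F0 90 80 82

U+DE765: 4-byte form → F3 9E 9D A5.
U+03BB: 2-byte form → CE BB.
U+03A0: 2-byte form → CE A0.
U+93FC: 3-byte form → E9 8F BC.
U+0C78: 3-byte form → E0 B1 B8.
U+2C03: 3-byte form → E2 B0 83.
U+10002: 4-byte form → F0 90 80 82.
Concatenated (21 bytes): F3 9E 9D A5 CE BB CE A0 E9 8F BC E0 B1 B8 E2 B0 83 F0 90 80 82.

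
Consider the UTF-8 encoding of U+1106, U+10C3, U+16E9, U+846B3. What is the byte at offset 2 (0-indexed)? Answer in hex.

U+1106 → 3-byte form E1 84 86 at offsets 0–2.
Offset 2 falls in char 1's range; it's byte 3 of E1 84 86 = 0x86.

0x86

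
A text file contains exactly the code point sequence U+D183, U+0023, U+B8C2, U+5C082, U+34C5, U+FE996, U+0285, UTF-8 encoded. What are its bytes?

U+D183: 3-byte form → ED 86 83.
U+0023: 1-byte form → 23.
U+B8C2: 3-byte form → EB A3 82.
U+5C082: 4-byte form → F1 9C 82 82.
U+34C5: 3-byte form → E3 93 85.
U+FE996: 4-byte form → F3 BE A6 96.
U+0285: 2-byte form → CA 85.
Concatenated (20 bytes): ED 86 83 23 EB A3 82 F1 9C 82 82 E3 93 85 F3 BE A6 96 CA 85.

ED 86 83 23 EB A3 82 F1 9C 82 82 E3 93 85 F3 BE A6 96 CA 85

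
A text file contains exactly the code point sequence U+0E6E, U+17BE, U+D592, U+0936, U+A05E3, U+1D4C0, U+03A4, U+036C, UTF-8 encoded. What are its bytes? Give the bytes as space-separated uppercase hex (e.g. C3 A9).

U+0E6E: 3-byte form → E0 B9 AE.
U+17BE: 3-byte form → E1 9E BE.
U+D592: 3-byte form → ED 96 92.
U+0936: 3-byte form → E0 A4 B6.
U+A05E3: 4-byte form → F2 A0 97 A3.
U+1D4C0: 4-byte form → F0 9D 93 80.
U+03A4: 2-byte form → CE A4.
U+036C: 2-byte form → CD AC.
Concatenated (24 bytes): E0 B9 AE E1 9E BE ED 96 92 E0 A4 B6 F2 A0 97 A3 F0 9D 93 80 CE A4 CD AC.

E0 B9 AE E1 9E BE ED 96 92 E0 A4 B6 F2 A0 97 A3 F0 9D 93 80 CE A4 CD AC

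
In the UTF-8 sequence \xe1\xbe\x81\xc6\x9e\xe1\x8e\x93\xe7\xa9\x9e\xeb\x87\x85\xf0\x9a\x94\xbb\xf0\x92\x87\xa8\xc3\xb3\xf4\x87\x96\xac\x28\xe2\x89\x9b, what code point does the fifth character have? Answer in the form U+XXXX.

Offset 0: leading byte 0xE1 = 11100001 → 3-byte char #1 = E1 BE 81.
Offset 3: leading byte 0xC6 = 11000110 → 2-byte char #2 = C6 9E.
Offset 5: leading byte 0xE1 = 11100001 → 3-byte char #3 = E1 8E 93.
Offset 8: leading byte 0xE7 = 11100111 → 3-byte char #4 = E7 A9 9E.
Offset 11: leading byte 0xEB = 11101011 → 3-byte char #5 = EB 87 85.
Leading byte 0xEB = 11101011 matches 1110xxxx → 3-byte sequence.
Byte 1: 0xEB = 11101011, payload 1011 (4 bits).
Byte 2: 0x87 = 10000111 (10xxxxxx ✓), payload 000111.
Byte 3: 0x85 = 10000101 (10xxxxxx ✓), payload 000101.
Concatenate: 1011000111000101 = 0xB1C5 (16 bits → U+B1C5).

U+B1C5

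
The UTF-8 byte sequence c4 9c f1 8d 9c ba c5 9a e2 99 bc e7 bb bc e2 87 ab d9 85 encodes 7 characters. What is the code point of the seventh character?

U+0645

Offset 0: leading byte 0xC4 = 11000100 → 2-byte char #1 = C4 9C.
Offset 2: leading byte 0xF1 = 11110001 → 4-byte char #2 = F1 8D 9C BA.
Offset 6: leading byte 0xC5 = 11000101 → 2-byte char #3 = C5 9A.
Offset 8: leading byte 0xE2 = 11100010 → 3-byte char #4 = E2 99 BC.
Offset 11: leading byte 0xE7 = 11100111 → 3-byte char #5 = E7 BB BC.
Offset 14: leading byte 0xE2 = 11100010 → 3-byte char #6 = E2 87 AB.
Offset 17: leading byte 0xD9 = 11011001 → 2-byte char #7 = D9 85.
Leading byte 0xD9 = 11011001 matches 110xxxxx → 2-byte sequence.
Byte 1: 0xD9 = 11011001, payload 11001 (5 bits).
Byte 2: 0x85 = 10000101 (10xxxxxx ✓), payload 000101.
Concatenate: 11001000101 = 0x645 (11 bits → U+0645).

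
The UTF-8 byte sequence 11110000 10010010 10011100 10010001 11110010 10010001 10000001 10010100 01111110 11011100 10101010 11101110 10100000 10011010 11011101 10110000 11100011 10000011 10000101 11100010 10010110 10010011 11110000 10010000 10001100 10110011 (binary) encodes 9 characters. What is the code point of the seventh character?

U+30C5

Offset 0: leading byte 0xF0 = 11110000 → 4-byte char #1 = F0 92 9C 91.
Offset 4: leading byte 0xF2 = 11110010 → 4-byte char #2 = F2 91 81 94.
Offset 8: leading byte 0x7E = 01111110 → 1-byte char #3 = 7E.
Offset 9: leading byte 0xDC = 11011100 → 2-byte char #4 = DC AA.
Offset 11: leading byte 0xEE = 11101110 → 3-byte char #5 = EE A0 9A.
Offset 14: leading byte 0xDD = 11011101 → 2-byte char #6 = DD B0.
Offset 16: leading byte 0xE3 = 11100011 → 3-byte char #7 = E3 83 85.
Leading byte 0xE3 = 11100011 matches 1110xxxx → 3-byte sequence.
Byte 1: 0xE3 = 11100011, payload 0011 (4 bits).
Byte 2: 0x83 = 10000011 (10xxxxxx ✓), payload 000011.
Byte 3: 0x85 = 10000101 (10xxxxxx ✓), payload 000101.
Concatenate: 0011000011000101 = 0x30C5 (16 bits → U+30C5).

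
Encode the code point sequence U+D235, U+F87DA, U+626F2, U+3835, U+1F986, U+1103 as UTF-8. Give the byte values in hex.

ED 88 B5 F3 B8 9F 9A F1 A2 9B B2 E3 A0 B5 F0 9F A6 86 E1 84 83

U+D235: 3-byte form → ED 88 B5.
U+F87DA: 4-byte form → F3 B8 9F 9A.
U+626F2: 4-byte form → F1 A2 9B B2.
U+3835: 3-byte form → E3 A0 B5.
U+1F986: 4-byte form → F0 9F A6 86.
U+1103: 3-byte form → E1 84 83.
Concatenated (21 bytes): ED 88 B5 F3 B8 9F 9A F1 A2 9B B2 E3 A0 B5 F0 9F A6 86 E1 84 83.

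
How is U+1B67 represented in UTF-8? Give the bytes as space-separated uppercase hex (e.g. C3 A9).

U+1B67 = 0x1B67 = 7015 decimal. In range U+0800–U+FFFF → 3-byte form: 1110xxxx 10xxxxxx 10xxxxxx.
Binary (16 bits): 0001101101100111.
Split 4+6+6: 0001 | 101101 | 100111.
Byte 1: 11100001 = 0xE1.
Byte 2: 10101101 = 0xAD.
Byte 3: 10100111 = 0xA7.

E1 AD A7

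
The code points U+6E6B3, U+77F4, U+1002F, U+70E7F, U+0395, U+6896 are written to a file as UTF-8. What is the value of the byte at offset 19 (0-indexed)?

0x96

U+6E6B3 → 4-byte form F1 AE 9A B3 at offsets 0–3.
U+77F4 → 3-byte form E7 9F B4 at offsets 4–6.
U+1002F → 4-byte form F0 90 80 AF at offsets 7–10.
U+70E7F → 4-byte form F1 B0 B9 BF at offsets 11–14.
U+0395 → 2-byte form CE 95 at offsets 15–16.
U+6896 → 3-byte form E6 A2 96 at offsets 17–19.
Offset 19 falls in char 6's range; it's byte 3 of E6 A2 96 = 0x96.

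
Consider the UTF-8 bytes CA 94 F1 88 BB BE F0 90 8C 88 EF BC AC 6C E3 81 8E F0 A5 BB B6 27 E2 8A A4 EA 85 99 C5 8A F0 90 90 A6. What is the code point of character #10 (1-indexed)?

Offset 0: leading byte 0xCA = 11001010 → 2-byte char #1 = CA 94.
Offset 2: leading byte 0xF1 = 11110001 → 4-byte char #2 = F1 88 BB BE.
Offset 6: leading byte 0xF0 = 11110000 → 4-byte char #3 = F0 90 8C 88.
Offset 10: leading byte 0xEF = 11101111 → 3-byte char #4 = EF BC AC.
Offset 13: leading byte 0x6C = 01101100 → 1-byte char #5 = 6C.
Offset 14: leading byte 0xE3 = 11100011 → 3-byte char #6 = E3 81 8E.
Offset 17: leading byte 0xF0 = 11110000 → 4-byte char #7 = F0 A5 BB B6.
Offset 21: leading byte 0x27 = 00100111 → 1-byte char #8 = 27.
Offset 22: leading byte 0xE2 = 11100010 → 3-byte char #9 = E2 8A A4.
Offset 25: leading byte 0xEA = 11101010 → 3-byte char #10 = EA 85 99.
Leading byte 0xEA = 11101010 matches 1110xxxx → 3-byte sequence.
Byte 1: 0xEA = 11101010, payload 1010 (4 bits).
Byte 2: 0x85 = 10000101 (10xxxxxx ✓), payload 000101.
Byte 3: 0x99 = 10011001 (10xxxxxx ✓), payload 011001.
Concatenate: 1010000101011001 = 0xA159 (16 bits → U+A159).

U+A159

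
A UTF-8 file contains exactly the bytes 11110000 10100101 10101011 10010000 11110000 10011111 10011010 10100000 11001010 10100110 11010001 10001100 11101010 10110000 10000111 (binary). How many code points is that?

5

Byte at offset 0: 0xF0 = 11110000 → 4-byte char (#1). Advance 4.
Byte at offset 4: 0xF0 = 11110000 → 4-byte char (#2). Advance 4.
Byte at offset 8: 0xCA = 11001010 → 2-byte char (#3). Advance 2.
Byte at offset 10: 0xD1 = 11010001 → 2-byte char (#4). Advance 2.
Byte at offset 12: 0xEA = 11101010 → 3-byte char (#5). Advance 3.
Reached end at offset 15 after 5 code points.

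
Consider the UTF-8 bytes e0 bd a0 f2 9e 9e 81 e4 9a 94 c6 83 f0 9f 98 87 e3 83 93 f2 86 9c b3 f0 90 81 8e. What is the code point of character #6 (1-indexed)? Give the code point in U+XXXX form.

U+30D3

Offset 0: leading byte 0xE0 = 11100000 → 3-byte char #1 = E0 BD A0.
Offset 3: leading byte 0xF2 = 11110010 → 4-byte char #2 = F2 9E 9E 81.
Offset 7: leading byte 0xE4 = 11100100 → 3-byte char #3 = E4 9A 94.
Offset 10: leading byte 0xC6 = 11000110 → 2-byte char #4 = C6 83.
Offset 12: leading byte 0xF0 = 11110000 → 4-byte char #5 = F0 9F 98 87.
Offset 16: leading byte 0xE3 = 11100011 → 3-byte char #6 = E3 83 93.
Leading byte 0xE3 = 11100011 matches 1110xxxx → 3-byte sequence.
Byte 1: 0xE3 = 11100011, payload 0011 (4 bits).
Byte 2: 0x83 = 10000011 (10xxxxxx ✓), payload 000011.
Byte 3: 0x93 = 10010011 (10xxxxxx ✓), payload 010011.
Concatenate: 0011000011010011 = 0x30D3 (16 bits → U+30D3).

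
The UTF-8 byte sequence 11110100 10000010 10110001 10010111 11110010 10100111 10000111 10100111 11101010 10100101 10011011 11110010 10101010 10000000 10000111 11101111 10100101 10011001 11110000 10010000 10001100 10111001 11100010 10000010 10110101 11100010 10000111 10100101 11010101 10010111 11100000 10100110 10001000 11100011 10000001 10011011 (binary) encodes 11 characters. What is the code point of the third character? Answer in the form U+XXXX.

Offset 0: leading byte 0xF4 = 11110100 → 4-byte char #1 = F4 82 B1 97.
Offset 4: leading byte 0xF2 = 11110010 → 4-byte char #2 = F2 A7 87 A7.
Offset 8: leading byte 0xEA = 11101010 → 3-byte char #3 = EA A5 9B.
Leading byte 0xEA = 11101010 matches 1110xxxx → 3-byte sequence.
Byte 1: 0xEA = 11101010, payload 1010 (4 bits).
Byte 2: 0xA5 = 10100101 (10xxxxxx ✓), payload 100101.
Byte 3: 0x9B = 10011011 (10xxxxxx ✓), payload 011011.
Concatenate: 1010100101011011 = 0xA95B (16 bits → U+A95B).

U+A95B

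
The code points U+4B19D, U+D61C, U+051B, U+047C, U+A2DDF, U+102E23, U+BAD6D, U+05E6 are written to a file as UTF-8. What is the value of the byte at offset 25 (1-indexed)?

1-indexed offset 25 is 0-indexed offset 24.
U+4B19D → 4-byte form F1 8B 86 9D at offsets 0–3.
U+D61C → 3-byte form ED 98 9C at offsets 4–6.
U+051B → 2-byte form D4 9B at offsets 7–8.
U+047C → 2-byte form D1 BC at offsets 9–10.
U+A2DDF → 4-byte form F2 A2 B7 9F at offsets 11–14.
U+102E23 → 4-byte form F4 82 B8 A3 at offsets 15–18.
U+BAD6D → 4-byte form F2 BA B5 AD at offsets 19–22.
U+05E6 → 2-byte form D7 A6 at offsets 23–24.
Offset 24 falls in char 8's range; it's byte 2 of D7 A6 = 0xA6.

0xA6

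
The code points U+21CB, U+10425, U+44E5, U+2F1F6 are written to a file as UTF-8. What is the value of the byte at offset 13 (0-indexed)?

0xB6

U+21CB → 3-byte form E2 87 8B at offsets 0–2.
U+10425 → 4-byte form F0 90 90 A5 at offsets 3–6.
U+44E5 → 3-byte form E4 93 A5 at offsets 7–9.
U+2F1F6 → 4-byte form F0 AF 87 B6 at offsets 10–13.
Offset 13 falls in char 4's range; it's byte 4 of F0 AF 87 B6 = 0xB6.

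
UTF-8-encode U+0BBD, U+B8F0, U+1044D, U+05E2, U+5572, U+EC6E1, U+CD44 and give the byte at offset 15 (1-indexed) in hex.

0xB2

1-indexed offset 15 is 0-indexed offset 14.
U+0BBD → 3-byte form E0 AE BD at offsets 0–2.
U+B8F0 → 3-byte form EB A3 B0 at offsets 3–5.
U+1044D → 4-byte form F0 90 91 8D at offsets 6–9.
U+05E2 → 2-byte form D7 A2 at offsets 10–11.
U+5572 → 3-byte form E5 95 B2 at offsets 12–14.
Offset 14 falls in char 5's range; it's byte 3 of E5 95 B2 = 0xB2.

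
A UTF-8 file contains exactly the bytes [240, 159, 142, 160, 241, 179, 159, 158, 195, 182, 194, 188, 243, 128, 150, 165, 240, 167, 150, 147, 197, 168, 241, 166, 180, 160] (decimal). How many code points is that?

Byte at offset 0: 0xF0 = 11110000 → 4-byte char (#1). Advance 4.
Byte at offset 4: 0xF1 = 11110001 → 4-byte char (#2). Advance 4.
Byte at offset 8: 0xC3 = 11000011 → 2-byte char (#3). Advance 2.
Byte at offset 10: 0xC2 = 11000010 → 2-byte char (#4). Advance 2.
Byte at offset 12: 0xF3 = 11110011 → 4-byte char (#5). Advance 4.
Byte at offset 16: 0xF0 = 11110000 → 4-byte char (#6). Advance 4.
Byte at offset 20: 0xC5 = 11000101 → 2-byte char (#7). Advance 2.
Byte at offset 22: 0xF1 = 11110001 → 4-byte char (#8). Advance 4.
Reached end at offset 26 after 8 code points.

8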